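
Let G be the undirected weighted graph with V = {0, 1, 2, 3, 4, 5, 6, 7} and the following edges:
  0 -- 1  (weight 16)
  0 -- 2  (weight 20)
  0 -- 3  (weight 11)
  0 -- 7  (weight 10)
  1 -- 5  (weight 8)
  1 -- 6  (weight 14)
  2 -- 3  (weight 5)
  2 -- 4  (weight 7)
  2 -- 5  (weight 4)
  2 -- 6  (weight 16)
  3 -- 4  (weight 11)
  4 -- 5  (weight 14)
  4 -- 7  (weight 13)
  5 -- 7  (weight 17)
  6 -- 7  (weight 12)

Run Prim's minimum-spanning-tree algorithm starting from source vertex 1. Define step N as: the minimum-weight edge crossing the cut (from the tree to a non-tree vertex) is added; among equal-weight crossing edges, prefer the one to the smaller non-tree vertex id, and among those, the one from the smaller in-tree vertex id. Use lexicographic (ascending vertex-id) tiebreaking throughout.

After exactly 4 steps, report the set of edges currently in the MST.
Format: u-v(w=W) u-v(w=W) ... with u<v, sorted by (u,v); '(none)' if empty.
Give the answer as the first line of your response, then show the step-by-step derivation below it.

1-5(w=8) 2-3(w=5) 2-4(w=7) 2-5(w=4)

step 1: add edge 1-5 (w=8); MST = {1-5(w=8)}
step 2: add edge 2-5 (w=4); MST = {1-5(w=8) 2-5(w=4)}
step 3: add edge 2-3 (w=5); MST = {1-5(w=8) 2-3(w=5) 2-5(w=4)}
step 4: add edge 2-4 (w=7); MST = {1-5(w=8) 2-3(w=5) 2-4(w=7) 2-5(w=4)}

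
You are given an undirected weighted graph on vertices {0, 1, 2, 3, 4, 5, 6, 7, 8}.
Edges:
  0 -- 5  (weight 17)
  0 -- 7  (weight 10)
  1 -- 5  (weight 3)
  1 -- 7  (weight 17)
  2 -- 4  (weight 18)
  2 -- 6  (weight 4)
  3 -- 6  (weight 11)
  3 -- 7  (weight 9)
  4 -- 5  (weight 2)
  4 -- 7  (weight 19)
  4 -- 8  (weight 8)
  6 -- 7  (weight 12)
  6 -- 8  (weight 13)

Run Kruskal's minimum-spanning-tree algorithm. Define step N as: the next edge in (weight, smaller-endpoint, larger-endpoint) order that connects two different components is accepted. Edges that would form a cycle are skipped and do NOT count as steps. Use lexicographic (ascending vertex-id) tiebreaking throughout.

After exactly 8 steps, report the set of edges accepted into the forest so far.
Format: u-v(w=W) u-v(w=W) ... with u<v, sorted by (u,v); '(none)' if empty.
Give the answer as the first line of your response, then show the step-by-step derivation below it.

0-7(w=10) 1-5(w=3) 2-6(w=4) 3-6(w=11) 3-7(w=9) 4-5(w=2) 4-8(w=8) 6-8(w=13)

step 1: add edge 4-5 (w=2); MST = {4-5(w=2)}
step 2: add edge 1-5 (w=3); MST = {1-5(w=3) 4-5(w=2)}
step 3: add edge 2-6 (w=4); MST = {1-5(w=3) 2-6(w=4) 4-5(w=2)}
step 4: add edge 4-8 (w=8); MST = {1-5(w=3) 2-6(w=4) 4-5(w=2) 4-8(w=8)}
step 5: add edge 3-7 (w=9); MST = {1-5(w=3) 2-6(w=4) 3-7(w=9) 4-5(w=2) 4-8(w=8)}
step 6: add edge 0-7 (w=10); MST = {0-7(w=10) 1-5(w=3) 2-6(w=4) 3-7(w=9) 4-5(w=2) 4-8(w=8)}
step 7: add edge 3-6 (w=11); MST = {0-7(w=10) 1-5(w=3) 2-6(w=4) 3-6(w=11) 3-7(w=9) 4-5(w=2) 4-8(w=8)}
step 8: add edge 6-8 (w=13); MST = {0-7(w=10) 1-5(w=3) 2-6(w=4) 3-6(w=11) 3-7(w=9) 4-5(w=2) 4-8(w=8) 6-8(w=13)}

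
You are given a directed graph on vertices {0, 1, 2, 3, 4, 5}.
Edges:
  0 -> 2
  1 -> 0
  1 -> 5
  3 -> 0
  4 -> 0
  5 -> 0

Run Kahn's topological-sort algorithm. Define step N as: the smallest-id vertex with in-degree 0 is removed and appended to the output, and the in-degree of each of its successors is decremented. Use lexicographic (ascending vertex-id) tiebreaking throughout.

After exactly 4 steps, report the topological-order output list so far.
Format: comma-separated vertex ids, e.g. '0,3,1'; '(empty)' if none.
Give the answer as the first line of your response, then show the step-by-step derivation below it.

1,3,4,5

step 1: output 1; order=[1]; indeg=(3,0,1,0,0,0)
step 2: output 3; order=[1,3]; indeg=(2,0,1,0,0,0)
step 3: output 4; order=[1,3,4]; indeg=(1,0,1,0,0,0)
step 4: output 5; order=[1,3,4,5]; indeg=(0,0,1,0,0,0)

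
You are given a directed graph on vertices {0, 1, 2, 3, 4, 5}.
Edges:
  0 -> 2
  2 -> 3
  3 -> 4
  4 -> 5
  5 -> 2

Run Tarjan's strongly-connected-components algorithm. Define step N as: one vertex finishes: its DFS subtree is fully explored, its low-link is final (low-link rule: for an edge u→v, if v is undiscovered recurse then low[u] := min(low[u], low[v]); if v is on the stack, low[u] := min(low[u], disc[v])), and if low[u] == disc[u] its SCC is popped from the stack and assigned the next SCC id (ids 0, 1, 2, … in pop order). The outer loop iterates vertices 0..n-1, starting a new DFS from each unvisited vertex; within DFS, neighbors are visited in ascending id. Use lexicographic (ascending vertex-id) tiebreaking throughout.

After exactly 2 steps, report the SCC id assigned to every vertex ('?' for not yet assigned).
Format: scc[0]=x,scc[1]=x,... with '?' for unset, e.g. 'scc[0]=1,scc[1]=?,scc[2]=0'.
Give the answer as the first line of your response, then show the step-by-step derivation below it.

scc[0]=?,scc[1]=?,scc[2]=?,scc[3]=?,scc[4]=?,scc[5]=?

step 1: low=(low[0]=0,low[1]=?,low[2]=1,low[3]=2,low[4]=3,low[5]=1); scc=(scc[0]=?,scc[1]=?,scc[2]=?,scc[3]=?,scc[4]=?,scc[5]=?)
step 2: low=(low[0]=0,low[1]=?,low[2]=1,low[3]=2,low[4]=1,low[5]=1); scc=(scc[0]=?,scc[1]=?,scc[2]=?,scc[3]=?,scc[4]=?,scc[5]=?)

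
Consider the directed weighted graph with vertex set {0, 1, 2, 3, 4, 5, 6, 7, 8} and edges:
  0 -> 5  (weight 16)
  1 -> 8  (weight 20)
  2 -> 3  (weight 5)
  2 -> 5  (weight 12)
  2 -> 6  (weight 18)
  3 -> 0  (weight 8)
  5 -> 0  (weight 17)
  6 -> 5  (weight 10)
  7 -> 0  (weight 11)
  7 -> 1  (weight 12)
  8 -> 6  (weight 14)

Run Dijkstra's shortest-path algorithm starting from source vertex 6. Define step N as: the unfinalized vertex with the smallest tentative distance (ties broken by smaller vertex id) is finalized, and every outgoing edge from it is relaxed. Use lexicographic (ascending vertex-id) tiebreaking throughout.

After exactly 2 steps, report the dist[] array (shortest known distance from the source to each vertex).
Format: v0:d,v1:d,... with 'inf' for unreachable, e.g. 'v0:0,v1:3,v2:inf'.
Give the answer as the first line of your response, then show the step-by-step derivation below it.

v0:27,v1:inf,v2:inf,v3:inf,v4:inf,v5:10,v6:0,v7:inf,v8:inf

step 1: dist = v0:inf,v1:inf,v2:inf,v3:inf,v4:inf,v5:10,v6:0,v7:inf,v8:inf
step 2: dist = v0:27,v1:inf,v2:inf,v3:inf,v4:inf,v5:10,v6:0,v7:inf,v8:inf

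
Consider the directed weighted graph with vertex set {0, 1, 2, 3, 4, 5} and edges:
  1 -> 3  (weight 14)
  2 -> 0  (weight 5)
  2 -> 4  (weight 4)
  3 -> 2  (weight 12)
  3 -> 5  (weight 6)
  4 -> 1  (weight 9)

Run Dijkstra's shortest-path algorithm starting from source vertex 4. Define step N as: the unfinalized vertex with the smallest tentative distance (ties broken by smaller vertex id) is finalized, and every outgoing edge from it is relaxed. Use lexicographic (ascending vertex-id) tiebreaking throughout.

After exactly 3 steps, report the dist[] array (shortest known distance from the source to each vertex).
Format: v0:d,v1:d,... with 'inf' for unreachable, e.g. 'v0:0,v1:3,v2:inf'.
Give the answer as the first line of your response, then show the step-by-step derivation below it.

v0:inf,v1:9,v2:35,v3:23,v4:0,v5:29

step 1: dist = v0:inf,v1:9,v2:inf,v3:inf,v4:0,v5:inf
step 2: dist = v0:inf,v1:9,v2:inf,v3:23,v4:0,v5:inf
step 3: dist = v0:inf,v1:9,v2:35,v3:23,v4:0,v5:29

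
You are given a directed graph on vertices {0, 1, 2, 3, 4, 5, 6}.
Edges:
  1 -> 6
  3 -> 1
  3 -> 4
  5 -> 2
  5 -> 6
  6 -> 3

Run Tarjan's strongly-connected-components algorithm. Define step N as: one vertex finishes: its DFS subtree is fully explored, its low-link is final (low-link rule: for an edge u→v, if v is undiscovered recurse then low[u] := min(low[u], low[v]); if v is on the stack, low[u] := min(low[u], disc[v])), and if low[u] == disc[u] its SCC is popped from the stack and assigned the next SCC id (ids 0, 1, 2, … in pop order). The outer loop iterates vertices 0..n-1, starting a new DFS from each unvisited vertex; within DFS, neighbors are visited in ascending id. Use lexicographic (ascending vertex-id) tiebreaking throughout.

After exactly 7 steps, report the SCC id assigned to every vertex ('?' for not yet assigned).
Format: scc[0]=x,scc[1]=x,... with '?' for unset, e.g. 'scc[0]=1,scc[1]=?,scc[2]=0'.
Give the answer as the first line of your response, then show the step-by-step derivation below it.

scc[0]=0,scc[1]=2,scc[2]=3,scc[3]=2,scc[4]=1,scc[5]=4,scc[6]=2

step 1: low=(low[0]=0,low[1]=?,low[2]=?,low[3]=?,low[4]=?,low[5]=?,low[6]=?); scc=(scc[0]=0,scc[1]=?,scc[2]=?,scc[3]=?,scc[4]=?,scc[5]=?,scc[6]=?)
step 2: low=(low[0]=0,low[1]=1,low[2]=?,low[3]=1,low[4]=4,low[5]=?,low[6]=2); scc=(scc[0]=0,scc[1]=?,scc[2]=?,scc[3]=?,scc[4]=1,scc[5]=?,scc[6]=?)
step 3: low=(low[0]=0,low[1]=1,low[2]=?,low[3]=1,low[4]=4,low[5]=?,low[6]=2); scc=(scc[0]=0,scc[1]=?,scc[2]=?,scc[3]=?,scc[4]=1,scc[5]=?,scc[6]=?)
step 4: low=(low[0]=0,low[1]=1,low[2]=?,low[3]=1,low[4]=4,low[5]=?,low[6]=1); scc=(scc[0]=0,scc[1]=?,scc[2]=?,scc[3]=?,scc[4]=1,scc[5]=?,scc[6]=?)
step 5: low=(low[0]=0,low[1]=1,low[2]=?,low[3]=1,low[4]=4,low[5]=?,low[6]=1); scc=(scc[0]=0,scc[1]=2,scc[2]=?,scc[3]=2,scc[4]=1,scc[5]=?,scc[6]=2)
step 6: low=(low[0]=0,low[1]=1,low[2]=5,low[3]=1,low[4]=4,low[5]=?,low[6]=1); scc=(scc[0]=0,scc[1]=2,scc[2]=3,scc[3]=2,scc[4]=1,scc[5]=?,scc[6]=2)
step 7: low=(low[0]=0,low[1]=1,low[2]=5,low[3]=1,low[4]=4,low[5]=6,low[6]=1); scc=(scc[0]=0,scc[1]=2,scc[2]=3,scc[3]=2,scc[4]=1,scc[5]=4,scc[6]=2)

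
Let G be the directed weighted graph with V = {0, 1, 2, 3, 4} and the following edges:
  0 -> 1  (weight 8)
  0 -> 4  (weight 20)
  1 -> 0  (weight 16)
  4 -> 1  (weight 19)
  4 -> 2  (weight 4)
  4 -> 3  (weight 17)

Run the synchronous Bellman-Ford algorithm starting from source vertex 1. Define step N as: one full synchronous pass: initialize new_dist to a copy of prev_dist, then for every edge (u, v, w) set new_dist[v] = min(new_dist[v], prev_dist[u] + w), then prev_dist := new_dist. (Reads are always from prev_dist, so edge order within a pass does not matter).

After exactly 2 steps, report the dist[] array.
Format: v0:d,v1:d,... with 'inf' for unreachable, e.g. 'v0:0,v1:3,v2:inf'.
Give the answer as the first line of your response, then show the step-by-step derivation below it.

v0:16,v1:0,v2:inf,v3:inf,v4:36

step 1: dist = v0:16,v1:0,v2:inf,v3:inf,v4:inf
step 2: dist = v0:16,v1:0,v2:inf,v3:inf,v4:36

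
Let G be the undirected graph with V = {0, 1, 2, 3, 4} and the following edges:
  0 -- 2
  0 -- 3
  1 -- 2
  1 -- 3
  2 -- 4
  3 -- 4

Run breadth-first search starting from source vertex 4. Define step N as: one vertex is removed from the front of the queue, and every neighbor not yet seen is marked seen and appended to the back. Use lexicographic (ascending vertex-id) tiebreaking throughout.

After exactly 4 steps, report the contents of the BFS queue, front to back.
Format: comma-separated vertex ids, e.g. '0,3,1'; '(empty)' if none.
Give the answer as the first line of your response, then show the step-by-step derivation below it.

1

step 1: dequeue 4; queue=[2,3]; order=4
step 2: dequeue 2; queue=[3,0,1]; order=4,2
step 3: dequeue 3; queue=[0,1]; order=4,2,3
step 4: dequeue 0; queue=[1]; order=4,2,3,0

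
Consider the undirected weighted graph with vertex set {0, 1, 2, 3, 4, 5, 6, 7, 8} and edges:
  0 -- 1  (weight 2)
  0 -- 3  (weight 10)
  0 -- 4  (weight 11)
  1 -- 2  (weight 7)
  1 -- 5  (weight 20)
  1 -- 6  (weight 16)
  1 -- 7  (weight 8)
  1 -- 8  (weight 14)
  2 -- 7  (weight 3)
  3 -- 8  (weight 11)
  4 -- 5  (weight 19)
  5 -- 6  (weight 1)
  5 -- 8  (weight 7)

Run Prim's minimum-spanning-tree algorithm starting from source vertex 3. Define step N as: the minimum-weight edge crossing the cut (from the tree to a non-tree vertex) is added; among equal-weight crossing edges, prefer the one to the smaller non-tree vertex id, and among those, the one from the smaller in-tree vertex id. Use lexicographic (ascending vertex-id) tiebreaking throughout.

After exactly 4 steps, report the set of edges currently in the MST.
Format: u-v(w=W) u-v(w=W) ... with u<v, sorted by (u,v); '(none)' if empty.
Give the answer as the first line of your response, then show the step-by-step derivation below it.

0-1(w=2) 0-3(w=10) 1-2(w=7) 2-7(w=3)

step 1: add edge 0-3 (w=10); MST = {0-3(w=10)}
step 2: add edge 0-1 (w=2); MST = {0-1(w=2) 0-3(w=10)}
step 3: add edge 1-2 (w=7); MST = {0-1(w=2) 0-3(w=10) 1-2(w=7)}
step 4: add edge 2-7 (w=3); MST = {0-1(w=2) 0-3(w=10) 1-2(w=7) 2-7(w=3)}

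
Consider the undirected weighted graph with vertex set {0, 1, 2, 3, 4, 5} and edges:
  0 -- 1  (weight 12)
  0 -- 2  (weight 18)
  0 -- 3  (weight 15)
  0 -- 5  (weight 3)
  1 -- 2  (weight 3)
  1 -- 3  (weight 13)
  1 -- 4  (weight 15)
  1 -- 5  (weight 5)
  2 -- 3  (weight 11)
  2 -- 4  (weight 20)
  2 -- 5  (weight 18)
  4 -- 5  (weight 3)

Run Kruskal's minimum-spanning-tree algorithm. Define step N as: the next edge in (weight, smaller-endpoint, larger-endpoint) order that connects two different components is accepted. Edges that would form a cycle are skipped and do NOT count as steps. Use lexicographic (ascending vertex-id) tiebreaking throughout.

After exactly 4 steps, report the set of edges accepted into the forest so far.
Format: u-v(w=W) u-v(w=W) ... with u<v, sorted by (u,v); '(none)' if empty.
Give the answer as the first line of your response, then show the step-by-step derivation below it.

0-5(w=3) 1-2(w=3) 1-5(w=5) 4-5(w=3)

step 1: add edge 0-5 (w=3); MST = {0-5(w=3)}
step 2: add edge 1-2 (w=3); MST = {0-5(w=3) 1-2(w=3)}
step 3: add edge 4-5 (w=3); MST = {0-5(w=3) 1-2(w=3) 4-5(w=3)}
step 4: add edge 1-5 (w=5); MST = {0-5(w=3) 1-2(w=3) 1-5(w=5) 4-5(w=3)}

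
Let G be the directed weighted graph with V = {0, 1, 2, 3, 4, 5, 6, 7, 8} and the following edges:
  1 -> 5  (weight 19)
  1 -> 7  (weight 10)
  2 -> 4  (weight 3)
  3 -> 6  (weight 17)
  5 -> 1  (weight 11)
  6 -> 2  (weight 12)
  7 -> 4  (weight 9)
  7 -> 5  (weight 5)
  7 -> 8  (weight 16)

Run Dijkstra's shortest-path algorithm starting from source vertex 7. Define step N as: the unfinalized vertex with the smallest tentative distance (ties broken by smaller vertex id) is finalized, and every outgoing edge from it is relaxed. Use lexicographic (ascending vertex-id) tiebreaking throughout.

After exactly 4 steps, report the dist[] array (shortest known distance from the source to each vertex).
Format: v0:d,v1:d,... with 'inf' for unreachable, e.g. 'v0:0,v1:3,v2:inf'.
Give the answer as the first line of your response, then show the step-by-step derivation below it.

v0:inf,v1:16,v2:inf,v3:inf,v4:9,v5:5,v6:inf,v7:0,v8:16

step 1: dist = v0:inf,v1:inf,v2:inf,v3:inf,v4:9,v5:5,v6:inf,v7:0,v8:16
step 2: dist = v0:inf,v1:16,v2:inf,v3:inf,v4:9,v5:5,v6:inf,v7:0,v8:16
step 3: dist = v0:inf,v1:16,v2:inf,v3:inf,v4:9,v5:5,v6:inf,v7:0,v8:16
step 4: dist = v0:inf,v1:16,v2:inf,v3:inf,v4:9,v5:5,v6:inf,v7:0,v8:16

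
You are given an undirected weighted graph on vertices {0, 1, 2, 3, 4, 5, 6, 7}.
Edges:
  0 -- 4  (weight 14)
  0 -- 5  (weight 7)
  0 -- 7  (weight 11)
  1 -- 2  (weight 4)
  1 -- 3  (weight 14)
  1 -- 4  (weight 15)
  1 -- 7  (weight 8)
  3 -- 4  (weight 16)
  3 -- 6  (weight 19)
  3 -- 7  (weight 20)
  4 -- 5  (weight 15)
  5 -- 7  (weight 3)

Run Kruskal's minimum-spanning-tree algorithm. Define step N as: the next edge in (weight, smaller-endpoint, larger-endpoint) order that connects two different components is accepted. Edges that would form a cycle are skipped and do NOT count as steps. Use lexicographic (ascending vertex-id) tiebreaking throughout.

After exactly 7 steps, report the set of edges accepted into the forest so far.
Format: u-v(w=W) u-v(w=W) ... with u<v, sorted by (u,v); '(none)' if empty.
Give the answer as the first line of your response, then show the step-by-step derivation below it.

0-4(w=14) 0-5(w=7) 1-2(w=4) 1-3(w=14) 1-7(w=8) 3-6(w=19) 5-7(w=3)

step 1: add edge 5-7 (w=3); MST = {5-7(w=3)}
step 2: add edge 1-2 (w=4); MST = {1-2(w=4) 5-7(w=3)}
step 3: add edge 0-5 (w=7); MST = {0-5(w=7) 1-2(w=4) 5-7(w=3)}
step 4: add edge 1-7 (w=8); MST = {0-5(w=7) 1-2(w=4) 1-7(w=8) 5-7(w=3)}
step 5: add edge 0-4 (w=14); MST = {0-4(w=14) 0-5(w=7) 1-2(w=4) 1-7(w=8) 5-7(w=3)}
step 6: add edge 1-3 (w=14); MST = {0-4(w=14) 0-5(w=7) 1-2(w=4) 1-3(w=14) 1-7(w=8) 5-7(w=3)}
step 7: add edge 3-6 (w=19); MST = {0-4(w=14) 0-5(w=7) 1-2(w=4) 1-3(w=14) 1-7(w=8) 3-6(w=19) 5-7(w=3)}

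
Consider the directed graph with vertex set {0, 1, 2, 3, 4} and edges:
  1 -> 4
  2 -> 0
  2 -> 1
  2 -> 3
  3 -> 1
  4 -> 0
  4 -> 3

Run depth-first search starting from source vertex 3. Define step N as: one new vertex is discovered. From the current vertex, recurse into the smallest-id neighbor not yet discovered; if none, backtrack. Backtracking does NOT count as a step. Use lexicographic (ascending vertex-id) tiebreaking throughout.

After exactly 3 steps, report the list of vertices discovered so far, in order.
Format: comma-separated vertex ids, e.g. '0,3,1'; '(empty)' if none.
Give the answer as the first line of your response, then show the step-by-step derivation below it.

3,1,4

step 1: discover 3; path=3; order=3
step 2: discover 1; path=3>1; order=3,1
step 3: discover 4; path=3>1>4; order=3,1,4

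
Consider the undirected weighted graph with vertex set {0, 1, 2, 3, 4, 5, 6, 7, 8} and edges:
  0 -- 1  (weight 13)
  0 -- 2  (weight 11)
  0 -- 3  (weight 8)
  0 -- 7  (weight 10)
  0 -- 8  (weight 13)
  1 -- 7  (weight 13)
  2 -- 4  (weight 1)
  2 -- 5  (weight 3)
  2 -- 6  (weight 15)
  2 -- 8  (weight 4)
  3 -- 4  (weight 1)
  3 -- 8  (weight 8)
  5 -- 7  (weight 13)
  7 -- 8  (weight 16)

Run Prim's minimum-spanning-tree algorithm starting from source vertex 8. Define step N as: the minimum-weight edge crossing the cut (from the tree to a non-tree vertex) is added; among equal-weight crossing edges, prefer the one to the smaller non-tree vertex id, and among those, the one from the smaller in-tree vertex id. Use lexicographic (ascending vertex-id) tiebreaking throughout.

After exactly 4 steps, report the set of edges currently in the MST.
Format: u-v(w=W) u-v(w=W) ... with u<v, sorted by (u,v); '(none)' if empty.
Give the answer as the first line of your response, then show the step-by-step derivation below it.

2-4(w=1) 2-5(w=3) 2-8(w=4) 3-4(w=1)

step 1: add edge 2-8 (w=4); MST = {2-8(w=4)}
step 2: add edge 2-4 (w=1); MST = {2-4(w=1) 2-8(w=4)}
step 3: add edge 3-4 (w=1); MST = {2-4(w=1) 2-8(w=4) 3-4(w=1)}
step 4: add edge 2-5 (w=3); MST = {2-4(w=1) 2-5(w=3) 2-8(w=4) 3-4(w=1)}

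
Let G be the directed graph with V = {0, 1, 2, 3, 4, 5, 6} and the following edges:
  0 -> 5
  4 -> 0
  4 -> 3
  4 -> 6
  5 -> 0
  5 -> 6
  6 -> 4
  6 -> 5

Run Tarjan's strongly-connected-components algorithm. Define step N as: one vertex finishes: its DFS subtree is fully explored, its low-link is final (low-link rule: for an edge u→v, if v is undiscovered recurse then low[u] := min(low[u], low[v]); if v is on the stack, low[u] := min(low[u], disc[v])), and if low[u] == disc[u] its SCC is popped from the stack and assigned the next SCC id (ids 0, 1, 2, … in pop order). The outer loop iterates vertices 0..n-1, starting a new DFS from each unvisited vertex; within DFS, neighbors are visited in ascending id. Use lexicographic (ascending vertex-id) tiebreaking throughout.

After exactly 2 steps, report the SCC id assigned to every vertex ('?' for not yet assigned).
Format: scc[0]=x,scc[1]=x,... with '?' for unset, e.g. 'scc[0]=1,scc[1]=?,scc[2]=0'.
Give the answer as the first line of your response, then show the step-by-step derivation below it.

scc[0]=?,scc[1]=?,scc[2]=?,scc[3]=0,scc[4]=?,scc[5]=?,scc[6]=?

step 1: low=(low[0]=0,low[1]=?,low[2]=?,low[3]=4,low[4]=0,low[5]=0,low[6]=2); scc=(scc[0]=?,scc[1]=?,scc[2]=?,scc[3]=0,scc[4]=?,scc[5]=?,scc[6]=?)
step 2: low=(low[0]=0,low[1]=?,low[2]=?,low[3]=4,low[4]=0,low[5]=0,low[6]=2); scc=(scc[0]=?,scc[1]=?,scc[2]=?,scc[3]=0,scc[4]=?,scc[5]=?,scc[6]=?)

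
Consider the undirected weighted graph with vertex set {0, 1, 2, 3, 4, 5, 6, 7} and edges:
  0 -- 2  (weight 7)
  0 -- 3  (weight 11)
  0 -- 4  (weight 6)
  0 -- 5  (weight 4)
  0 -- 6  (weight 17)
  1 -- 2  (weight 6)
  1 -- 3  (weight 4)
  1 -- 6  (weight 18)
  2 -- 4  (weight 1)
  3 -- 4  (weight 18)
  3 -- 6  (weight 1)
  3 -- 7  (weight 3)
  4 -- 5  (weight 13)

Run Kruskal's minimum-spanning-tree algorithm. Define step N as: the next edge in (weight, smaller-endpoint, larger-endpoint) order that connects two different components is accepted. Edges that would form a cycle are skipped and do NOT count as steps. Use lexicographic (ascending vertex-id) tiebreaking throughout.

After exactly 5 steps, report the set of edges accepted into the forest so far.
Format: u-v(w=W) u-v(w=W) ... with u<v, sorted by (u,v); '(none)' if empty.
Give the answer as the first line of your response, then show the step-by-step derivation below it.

0-5(w=4) 1-3(w=4) 2-4(w=1) 3-6(w=1) 3-7(w=3)

step 1: add edge 2-4 (w=1); MST = {2-4(w=1)}
step 2: add edge 3-6 (w=1); MST = {2-4(w=1) 3-6(w=1)}
step 3: add edge 3-7 (w=3); MST = {2-4(w=1) 3-6(w=1) 3-7(w=3)}
step 4: add edge 0-5 (w=4); MST = {0-5(w=4) 2-4(w=1) 3-6(w=1) 3-7(w=3)}
step 5: add edge 1-3 (w=4); MST = {0-5(w=4) 1-3(w=4) 2-4(w=1) 3-6(w=1) 3-7(w=3)}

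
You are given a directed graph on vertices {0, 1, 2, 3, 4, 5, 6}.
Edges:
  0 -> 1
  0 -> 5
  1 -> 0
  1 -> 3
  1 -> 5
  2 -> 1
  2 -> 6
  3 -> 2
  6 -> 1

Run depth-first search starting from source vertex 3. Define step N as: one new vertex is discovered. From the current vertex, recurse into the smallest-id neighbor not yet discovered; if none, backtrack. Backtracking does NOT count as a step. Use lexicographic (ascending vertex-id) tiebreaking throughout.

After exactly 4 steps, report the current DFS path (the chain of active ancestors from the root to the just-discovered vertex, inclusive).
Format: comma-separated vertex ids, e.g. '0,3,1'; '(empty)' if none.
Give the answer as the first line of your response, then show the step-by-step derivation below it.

3,2,1,0

step 1: discover 3; path=3; order=3
step 2: discover 2; path=3>2; order=3,2
step 3: discover 1; path=3>2>1; order=3,2,1
step 4: discover 0; path=3>2>1>0; order=3,2,1,0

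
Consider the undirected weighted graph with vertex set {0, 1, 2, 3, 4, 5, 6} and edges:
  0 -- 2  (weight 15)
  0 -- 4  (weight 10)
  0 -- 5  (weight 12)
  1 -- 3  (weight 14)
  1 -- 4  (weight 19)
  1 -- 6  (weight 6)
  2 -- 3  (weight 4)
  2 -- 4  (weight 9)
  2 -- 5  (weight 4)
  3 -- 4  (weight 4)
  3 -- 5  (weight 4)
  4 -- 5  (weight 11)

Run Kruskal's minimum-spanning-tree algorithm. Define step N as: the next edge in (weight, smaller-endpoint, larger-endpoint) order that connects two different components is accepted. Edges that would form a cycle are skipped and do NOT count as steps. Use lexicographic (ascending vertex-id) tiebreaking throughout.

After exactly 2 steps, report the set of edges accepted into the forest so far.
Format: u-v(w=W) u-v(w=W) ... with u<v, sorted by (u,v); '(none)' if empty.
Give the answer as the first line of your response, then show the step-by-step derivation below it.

2-3(w=4) 2-5(w=4)

step 1: add edge 2-3 (w=4); MST = {2-3(w=4)}
step 2: add edge 2-5 (w=4); MST = {2-3(w=4) 2-5(w=4)}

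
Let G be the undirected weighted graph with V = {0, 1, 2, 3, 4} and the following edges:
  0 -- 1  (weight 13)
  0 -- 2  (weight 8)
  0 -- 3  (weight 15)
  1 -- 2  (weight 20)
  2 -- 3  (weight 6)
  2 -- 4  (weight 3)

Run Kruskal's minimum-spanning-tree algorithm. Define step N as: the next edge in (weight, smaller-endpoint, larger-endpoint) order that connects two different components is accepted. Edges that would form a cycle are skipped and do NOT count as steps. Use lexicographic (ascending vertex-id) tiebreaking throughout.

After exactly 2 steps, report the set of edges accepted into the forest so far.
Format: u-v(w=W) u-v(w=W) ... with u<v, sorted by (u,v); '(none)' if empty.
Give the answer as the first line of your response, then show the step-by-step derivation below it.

2-3(w=6) 2-4(w=3)

step 1: add edge 2-4 (w=3); MST = {2-4(w=3)}
step 2: add edge 2-3 (w=6); MST = {2-3(w=6) 2-4(w=3)}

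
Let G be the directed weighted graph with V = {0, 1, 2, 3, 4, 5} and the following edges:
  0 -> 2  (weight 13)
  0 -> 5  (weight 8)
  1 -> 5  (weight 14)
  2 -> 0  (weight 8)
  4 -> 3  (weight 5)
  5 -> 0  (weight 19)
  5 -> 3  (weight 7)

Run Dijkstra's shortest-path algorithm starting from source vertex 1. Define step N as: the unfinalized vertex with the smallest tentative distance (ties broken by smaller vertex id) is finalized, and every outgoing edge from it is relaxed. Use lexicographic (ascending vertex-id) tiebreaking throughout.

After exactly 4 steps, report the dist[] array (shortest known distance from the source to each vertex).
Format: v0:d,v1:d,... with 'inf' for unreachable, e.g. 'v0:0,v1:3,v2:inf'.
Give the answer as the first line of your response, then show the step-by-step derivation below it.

v0:33,v1:0,v2:46,v3:21,v4:inf,v5:14

step 1: dist = v0:inf,v1:0,v2:inf,v3:inf,v4:inf,v5:14
step 2: dist = v0:33,v1:0,v2:inf,v3:21,v4:inf,v5:14
step 3: dist = v0:33,v1:0,v2:inf,v3:21,v4:inf,v5:14
step 4: dist = v0:33,v1:0,v2:46,v3:21,v4:inf,v5:14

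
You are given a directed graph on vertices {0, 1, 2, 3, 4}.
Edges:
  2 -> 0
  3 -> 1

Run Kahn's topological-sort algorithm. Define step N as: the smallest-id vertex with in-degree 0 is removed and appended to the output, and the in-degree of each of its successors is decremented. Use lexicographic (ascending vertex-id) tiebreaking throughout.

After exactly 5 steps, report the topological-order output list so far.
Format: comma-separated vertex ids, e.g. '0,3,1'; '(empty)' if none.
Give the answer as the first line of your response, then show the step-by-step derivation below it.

2,0,3,1,4

step 1: output 2; order=[2]; indeg=(0,1,0,0,0)
step 2: output 0; order=[2,0]; indeg=(0,1,0,0,0)
step 3: output 3; order=[2,0,3]; indeg=(0,0,0,0,0)
step 4: output 1; order=[2,0,3,1]; indeg=(0,0,0,0,0)
step 5: output 4; order=[2,0,3,1,4]; indeg=(0,0,0,0,0)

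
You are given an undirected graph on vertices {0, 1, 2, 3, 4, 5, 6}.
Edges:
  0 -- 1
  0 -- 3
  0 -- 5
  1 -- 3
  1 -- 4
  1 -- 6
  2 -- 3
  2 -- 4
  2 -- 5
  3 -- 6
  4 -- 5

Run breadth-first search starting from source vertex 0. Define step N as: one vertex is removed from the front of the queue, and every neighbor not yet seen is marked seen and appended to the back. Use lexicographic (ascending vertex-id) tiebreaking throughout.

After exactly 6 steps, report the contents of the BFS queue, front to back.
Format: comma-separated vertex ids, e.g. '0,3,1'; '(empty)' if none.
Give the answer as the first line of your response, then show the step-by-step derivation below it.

2

step 1: dequeue 0; queue=[1,3,5]; order=0
step 2: dequeue 1; queue=[3,5,4,6]; order=0,1
step 3: dequeue 3; queue=[5,4,6,2]; order=0,1,3
step 4: dequeue 5; queue=[4,6,2]; order=0,1,3,5
step 5: dequeue 4; queue=[6,2]; order=0,1,3,5,4
step 6: dequeue 6; queue=[2]; order=0,1,3,5,4,6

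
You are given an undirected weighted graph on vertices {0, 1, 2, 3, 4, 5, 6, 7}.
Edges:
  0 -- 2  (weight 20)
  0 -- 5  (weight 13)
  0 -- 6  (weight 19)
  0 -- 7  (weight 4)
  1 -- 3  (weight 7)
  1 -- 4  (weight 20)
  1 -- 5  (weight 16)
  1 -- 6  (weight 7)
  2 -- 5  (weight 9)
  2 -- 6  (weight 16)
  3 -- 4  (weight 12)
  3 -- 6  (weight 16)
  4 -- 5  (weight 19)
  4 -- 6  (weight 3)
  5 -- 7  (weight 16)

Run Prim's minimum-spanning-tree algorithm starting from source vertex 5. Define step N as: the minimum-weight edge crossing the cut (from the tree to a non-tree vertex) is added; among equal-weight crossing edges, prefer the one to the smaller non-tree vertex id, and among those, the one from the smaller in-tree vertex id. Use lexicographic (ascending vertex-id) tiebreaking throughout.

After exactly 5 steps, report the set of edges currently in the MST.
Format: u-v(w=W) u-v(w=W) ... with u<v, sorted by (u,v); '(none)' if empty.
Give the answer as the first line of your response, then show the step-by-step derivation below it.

0-5(w=13) 0-7(w=4) 1-3(w=7) 1-5(w=16) 2-5(w=9)

step 1: add edge 2-5 (w=9); MST = {2-5(w=9)}
step 2: add edge 0-5 (w=13); MST = {0-5(w=13) 2-5(w=9)}
step 3: add edge 0-7 (w=4); MST = {0-5(w=13) 0-7(w=4) 2-5(w=9)}
step 4: add edge 1-5 (w=16); MST = {0-5(w=13) 0-7(w=4) 1-5(w=16) 2-5(w=9)}
step 5: add edge 1-3 (w=7); MST = {0-5(w=13) 0-7(w=4) 1-3(w=7) 1-5(w=16) 2-5(w=9)}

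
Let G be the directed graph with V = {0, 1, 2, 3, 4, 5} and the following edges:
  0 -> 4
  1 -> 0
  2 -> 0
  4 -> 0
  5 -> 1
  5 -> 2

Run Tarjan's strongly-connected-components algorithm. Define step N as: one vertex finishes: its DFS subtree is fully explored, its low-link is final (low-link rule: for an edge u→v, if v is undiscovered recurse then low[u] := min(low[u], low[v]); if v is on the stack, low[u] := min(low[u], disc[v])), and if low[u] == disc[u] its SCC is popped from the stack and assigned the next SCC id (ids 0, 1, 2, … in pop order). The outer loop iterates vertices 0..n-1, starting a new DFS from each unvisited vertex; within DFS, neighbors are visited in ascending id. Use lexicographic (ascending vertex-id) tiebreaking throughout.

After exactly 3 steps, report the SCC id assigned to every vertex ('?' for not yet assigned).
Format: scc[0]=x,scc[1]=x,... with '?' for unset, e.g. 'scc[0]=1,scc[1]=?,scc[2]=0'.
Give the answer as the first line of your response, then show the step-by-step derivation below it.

scc[0]=0,scc[1]=1,scc[2]=?,scc[3]=?,scc[4]=0,scc[5]=?

step 1: low=(low[0]=0,low[1]=?,low[2]=?,low[3]=?,low[4]=0,low[5]=?); scc=(scc[0]=?,scc[1]=?,scc[2]=?,scc[3]=?,scc[4]=?,scc[5]=?)
step 2: low=(low[0]=0,low[1]=?,low[2]=?,low[3]=?,low[4]=0,low[5]=?); scc=(scc[0]=0,scc[1]=?,scc[2]=?,scc[3]=?,scc[4]=0,scc[5]=?)
step 3: low=(low[0]=0,low[1]=2,low[2]=?,low[3]=?,low[4]=0,low[5]=?); scc=(scc[0]=0,scc[1]=1,scc[2]=?,scc[3]=?,scc[4]=0,scc[5]=?)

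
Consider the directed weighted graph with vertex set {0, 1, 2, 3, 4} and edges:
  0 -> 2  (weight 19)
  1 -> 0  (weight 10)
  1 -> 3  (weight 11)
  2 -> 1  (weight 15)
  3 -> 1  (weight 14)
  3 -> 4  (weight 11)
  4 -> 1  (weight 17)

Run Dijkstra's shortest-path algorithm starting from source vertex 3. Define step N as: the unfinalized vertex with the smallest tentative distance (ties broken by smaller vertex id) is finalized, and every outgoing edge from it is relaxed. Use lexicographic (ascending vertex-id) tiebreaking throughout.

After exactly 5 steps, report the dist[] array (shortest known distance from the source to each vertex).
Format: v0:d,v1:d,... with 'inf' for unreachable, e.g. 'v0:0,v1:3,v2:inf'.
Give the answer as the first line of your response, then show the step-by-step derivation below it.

v0:24,v1:14,v2:43,v3:0,v4:11

step 1: dist = v0:inf,v1:14,v2:inf,v3:0,v4:11
step 2: dist = v0:inf,v1:14,v2:inf,v3:0,v4:11
step 3: dist = v0:24,v1:14,v2:inf,v3:0,v4:11
step 4: dist = v0:24,v1:14,v2:43,v3:0,v4:11
step 5: dist = v0:24,v1:14,v2:43,v3:0,v4:11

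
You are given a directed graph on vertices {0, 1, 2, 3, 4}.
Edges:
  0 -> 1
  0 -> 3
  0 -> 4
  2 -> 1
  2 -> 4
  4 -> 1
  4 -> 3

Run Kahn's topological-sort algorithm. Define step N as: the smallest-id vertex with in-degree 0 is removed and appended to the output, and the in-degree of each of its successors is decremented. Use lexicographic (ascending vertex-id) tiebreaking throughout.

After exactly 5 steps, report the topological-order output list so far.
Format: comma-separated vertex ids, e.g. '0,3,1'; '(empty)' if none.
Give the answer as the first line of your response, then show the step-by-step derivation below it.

0,2,4,1,3

step 1: output 0; order=[0]; indeg=(0,2,0,1,1)
step 2: output 2; order=[0,2]; indeg=(0,1,0,1,0)
step 3: output 4; order=[0,2,4]; indeg=(0,0,0,0,0)
step 4: output 1; order=[0,2,4,1]; indeg=(0,0,0,0,0)
step 5: output 3; order=[0,2,4,1,3]; indeg=(0,0,0,0,0)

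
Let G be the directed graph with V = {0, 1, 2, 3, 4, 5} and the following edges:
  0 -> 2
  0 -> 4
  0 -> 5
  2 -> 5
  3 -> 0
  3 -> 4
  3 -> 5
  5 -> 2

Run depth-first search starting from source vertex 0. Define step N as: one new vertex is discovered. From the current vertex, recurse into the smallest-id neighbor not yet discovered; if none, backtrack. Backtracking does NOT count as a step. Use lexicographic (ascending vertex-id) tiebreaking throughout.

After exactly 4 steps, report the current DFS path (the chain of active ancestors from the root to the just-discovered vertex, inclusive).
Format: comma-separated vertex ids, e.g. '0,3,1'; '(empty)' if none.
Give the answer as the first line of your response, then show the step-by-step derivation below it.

0,4

step 1: discover 0; path=0; order=0
step 2: discover 2; path=0>2; order=0,2
step 3: discover 5; path=0>2>5; order=0,2,5
step 4: discover 4; path=0>4; order=0,2,5,4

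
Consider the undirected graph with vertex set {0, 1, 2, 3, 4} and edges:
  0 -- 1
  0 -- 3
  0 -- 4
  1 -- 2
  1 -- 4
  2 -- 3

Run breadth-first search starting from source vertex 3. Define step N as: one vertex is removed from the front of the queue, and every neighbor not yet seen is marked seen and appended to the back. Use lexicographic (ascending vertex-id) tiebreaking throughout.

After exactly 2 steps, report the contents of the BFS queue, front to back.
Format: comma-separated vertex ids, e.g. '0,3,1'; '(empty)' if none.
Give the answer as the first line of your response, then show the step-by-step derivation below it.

2,1,4

step 1: dequeue 3; queue=[0,2]; order=3
step 2: dequeue 0; queue=[2,1,4]; order=3,0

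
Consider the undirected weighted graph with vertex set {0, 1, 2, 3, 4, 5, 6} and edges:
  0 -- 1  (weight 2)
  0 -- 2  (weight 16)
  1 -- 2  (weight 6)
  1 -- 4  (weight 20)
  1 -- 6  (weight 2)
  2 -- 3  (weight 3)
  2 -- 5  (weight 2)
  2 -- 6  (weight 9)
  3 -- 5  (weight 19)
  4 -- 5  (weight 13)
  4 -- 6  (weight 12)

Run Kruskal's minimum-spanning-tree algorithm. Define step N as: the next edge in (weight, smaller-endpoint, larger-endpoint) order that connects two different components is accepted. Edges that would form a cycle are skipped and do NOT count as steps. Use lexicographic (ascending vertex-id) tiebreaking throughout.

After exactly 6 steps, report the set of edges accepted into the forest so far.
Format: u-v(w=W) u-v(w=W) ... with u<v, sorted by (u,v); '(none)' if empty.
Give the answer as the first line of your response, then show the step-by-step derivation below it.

0-1(w=2) 1-2(w=6) 1-6(w=2) 2-3(w=3) 2-5(w=2) 4-6(w=12)

step 1: add edge 0-1 (w=2); MST = {0-1(w=2)}
step 2: add edge 1-6 (w=2); MST = {0-1(w=2) 1-6(w=2)}
step 3: add edge 2-5 (w=2); MST = {0-1(w=2) 1-6(w=2) 2-5(w=2)}
step 4: add edge 2-3 (w=3); MST = {0-1(w=2) 1-6(w=2) 2-3(w=3) 2-5(w=2)}
step 5: add edge 1-2 (w=6); MST = {0-1(w=2) 1-2(w=6) 1-6(w=2) 2-3(w=3) 2-5(w=2)}
step 6: add edge 4-6 (w=12); MST = {0-1(w=2) 1-2(w=6) 1-6(w=2) 2-3(w=3) 2-5(w=2) 4-6(w=12)}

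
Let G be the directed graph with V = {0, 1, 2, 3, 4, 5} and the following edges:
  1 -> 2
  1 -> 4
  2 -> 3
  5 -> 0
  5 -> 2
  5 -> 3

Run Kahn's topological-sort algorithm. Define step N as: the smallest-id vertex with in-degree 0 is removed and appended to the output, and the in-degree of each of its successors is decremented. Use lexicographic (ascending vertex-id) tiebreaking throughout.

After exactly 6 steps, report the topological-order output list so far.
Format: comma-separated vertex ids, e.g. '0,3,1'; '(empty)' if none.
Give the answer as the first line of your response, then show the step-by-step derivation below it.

1,4,5,0,2,3

step 1: output 1; order=[1]; indeg=(1,0,1,2,0,0)
step 2: output 4; order=[1,4]; indeg=(1,0,1,2,0,0)
step 3: output 5; order=[1,4,5]; indeg=(0,0,0,1,0,0)
step 4: output 0; order=[1,4,5,0]; indeg=(0,0,0,1,0,0)
step 5: output 2; order=[1,4,5,0,2]; indeg=(0,0,0,0,0,0)
step 6: output 3; order=[1,4,5,0,2,3]; indeg=(0,0,0,0,0,0)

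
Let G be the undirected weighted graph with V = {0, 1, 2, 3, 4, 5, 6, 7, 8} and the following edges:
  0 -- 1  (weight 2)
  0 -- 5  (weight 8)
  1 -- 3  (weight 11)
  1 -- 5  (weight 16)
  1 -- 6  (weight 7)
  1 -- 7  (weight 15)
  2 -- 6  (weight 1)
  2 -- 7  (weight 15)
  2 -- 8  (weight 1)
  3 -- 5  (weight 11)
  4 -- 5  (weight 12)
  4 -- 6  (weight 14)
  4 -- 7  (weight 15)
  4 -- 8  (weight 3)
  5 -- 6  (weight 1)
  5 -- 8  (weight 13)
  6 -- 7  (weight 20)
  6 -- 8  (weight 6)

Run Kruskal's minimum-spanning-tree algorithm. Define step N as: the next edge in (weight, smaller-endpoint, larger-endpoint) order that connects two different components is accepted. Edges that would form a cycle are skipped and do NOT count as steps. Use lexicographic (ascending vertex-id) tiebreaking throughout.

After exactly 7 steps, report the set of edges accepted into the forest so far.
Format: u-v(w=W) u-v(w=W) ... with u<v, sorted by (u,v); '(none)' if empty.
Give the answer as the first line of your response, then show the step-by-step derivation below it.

0-1(w=2) 1-3(w=11) 1-6(w=7) 2-6(w=1) 2-8(w=1) 4-8(w=3) 5-6(w=1)

step 1: add edge 2-6 (w=1); MST = {2-6(w=1)}
step 2: add edge 2-8 (w=1); MST = {2-6(w=1) 2-8(w=1)}
step 3: add edge 5-6 (w=1); MST = {2-6(w=1) 2-8(w=1) 5-6(w=1)}
step 4: add edge 0-1 (w=2); MST = {0-1(w=2) 2-6(w=1) 2-8(w=1) 5-6(w=1)}
step 5: add edge 4-8 (w=3); MST = {0-1(w=2) 2-6(w=1) 2-8(w=1) 4-8(w=3) 5-6(w=1)}
step 6: add edge 1-6 (w=7); MST = {0-1(w=2) 1-6(w=7) 2-6(w=1) 2-8(w=1) 4-8(w=3) 5-6(w=1)}
step 7: add edge 1-3 (w=11); MST = {0-1(w=2) 1-3(w=11) 1-6(w=7) 2-6(w=1) 2-8(w=1) 4-8(w=3) 5-6(w=1)}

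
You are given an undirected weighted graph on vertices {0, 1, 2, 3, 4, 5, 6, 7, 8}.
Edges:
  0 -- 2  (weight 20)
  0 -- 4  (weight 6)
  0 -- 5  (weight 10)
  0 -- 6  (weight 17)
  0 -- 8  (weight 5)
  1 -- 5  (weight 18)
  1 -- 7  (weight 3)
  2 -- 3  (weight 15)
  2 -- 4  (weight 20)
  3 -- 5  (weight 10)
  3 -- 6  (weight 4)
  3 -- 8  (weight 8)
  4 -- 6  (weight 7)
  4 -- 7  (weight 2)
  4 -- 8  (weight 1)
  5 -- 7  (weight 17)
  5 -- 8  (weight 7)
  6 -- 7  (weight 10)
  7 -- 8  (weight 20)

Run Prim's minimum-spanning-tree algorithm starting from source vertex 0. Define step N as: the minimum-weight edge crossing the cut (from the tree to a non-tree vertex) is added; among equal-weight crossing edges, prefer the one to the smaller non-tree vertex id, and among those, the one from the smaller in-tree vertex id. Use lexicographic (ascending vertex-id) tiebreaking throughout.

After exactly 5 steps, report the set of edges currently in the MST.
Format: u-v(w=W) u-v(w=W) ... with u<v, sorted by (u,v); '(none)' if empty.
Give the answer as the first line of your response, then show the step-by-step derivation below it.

0-8(w=5) 1-7(w=3) 4-7(w=2) 4-8(w=1) 5-8(w=7)

step 1: add edge 0-8 (w=5); MST = {0-8(w=5)}
step 2: add edge 4-8 (w=1); MST = {0-8(w=5) 4-8(w=1)}
step 3: add edge 4-7 (w=2); MST = {0-8(w=5) 4-7(w=2) 4-8(w=1)}
step 4: add edge 1-7 (w=3); MST = {0-8(w=5) 1-7(w=3) 4-7(w=2) 4-8(w=1)}
step 5: add edge 5-8 (w=7); MST = {0-8(w=5) 1-7(w=3) 4-7(w=2) 4-8(w=1) 5-8(w=7)}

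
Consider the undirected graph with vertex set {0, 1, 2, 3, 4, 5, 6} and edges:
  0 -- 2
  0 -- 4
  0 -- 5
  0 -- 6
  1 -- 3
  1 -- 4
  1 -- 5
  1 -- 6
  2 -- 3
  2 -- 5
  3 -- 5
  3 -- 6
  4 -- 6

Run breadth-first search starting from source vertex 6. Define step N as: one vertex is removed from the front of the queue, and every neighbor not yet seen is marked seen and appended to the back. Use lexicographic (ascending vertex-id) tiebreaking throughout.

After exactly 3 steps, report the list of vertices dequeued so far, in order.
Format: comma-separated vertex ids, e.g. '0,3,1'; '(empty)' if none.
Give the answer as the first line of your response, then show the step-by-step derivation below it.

6,0,1

step 1: dequeue 6; queue=[0,1,3,4]; order=6
step 2: dequeue 0; queue=[1,3,4,2,5]; order=6,0
step 3: dequeue 1; queue=[3,4,2,5]; order=6,0,1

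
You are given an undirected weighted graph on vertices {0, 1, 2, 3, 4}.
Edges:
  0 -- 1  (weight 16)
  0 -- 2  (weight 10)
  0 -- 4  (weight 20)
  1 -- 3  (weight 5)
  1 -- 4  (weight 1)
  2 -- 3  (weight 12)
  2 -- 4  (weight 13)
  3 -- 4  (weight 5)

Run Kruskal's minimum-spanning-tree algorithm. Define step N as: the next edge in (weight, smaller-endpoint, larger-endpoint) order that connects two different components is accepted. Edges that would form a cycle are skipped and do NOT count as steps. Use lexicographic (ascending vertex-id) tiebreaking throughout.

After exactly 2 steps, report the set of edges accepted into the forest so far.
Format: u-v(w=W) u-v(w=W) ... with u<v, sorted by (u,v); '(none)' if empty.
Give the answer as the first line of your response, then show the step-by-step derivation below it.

1-3(w=5) 1-4(w=1)

step 1: add edge 1-4 (w=1); MST = {1-4(w=1)}
step 2: add edge 1-3 (w=5); MST = {1-3(w=5) 1-4(w=1)}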